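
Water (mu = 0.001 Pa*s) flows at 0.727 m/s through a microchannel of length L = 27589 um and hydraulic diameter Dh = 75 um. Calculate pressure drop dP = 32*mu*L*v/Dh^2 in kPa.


Step 1: Convert to SI: L = 27589e-6 m, Dh = 75e-6 m
Step 2: dP = 32 * 0.001 * 27589e-6 * 0.727 / (75e-6)^2
Step 3: dP = 114103.20 Pa
Step 4: Convert to kPa: dP = 114.1 kPa


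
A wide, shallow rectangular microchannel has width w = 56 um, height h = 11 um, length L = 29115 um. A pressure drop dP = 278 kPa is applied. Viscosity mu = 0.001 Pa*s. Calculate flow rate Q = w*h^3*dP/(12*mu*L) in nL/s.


Step 1: Convert all dimensions to SI (meters).
w = 56e-6 m, h = 11e-6 m, L = 29115e-6 m, dP = 278e3 Pa
Step 2: Q = w * h^3 * dP / (12 * mu * L)
Q = 56e-6 * (11e-6)^3 * 278e3 / (12 * 0.001 * 29115e-6) = 5.930794e-11 m^3/s
Step 3: Convert Q from m^3/s to nL/s (1 m^3 = 1e12 nL, so multiply by 1e12).
Q = 59.308 nL/s


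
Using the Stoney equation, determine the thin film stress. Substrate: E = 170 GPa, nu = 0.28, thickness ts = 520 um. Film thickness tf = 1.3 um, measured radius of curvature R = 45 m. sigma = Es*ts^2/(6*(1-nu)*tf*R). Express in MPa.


Step 1: Compute numerator: Es * ts^2 = 170 * 520^2 = 45968000 (GPa*um^2)
Step 2: Compute denominator (R in um): 6*(1-nu)*tf*R = 6*0.72*1.3*45e6 = 252720000.0 (um^2)
Step 3: sigma (GPa) = 45968000 / 252720000.0 = 1.81893e-01 GPa
Step 4: Convert to MPa (x1000): sigma = 181.9 MPa


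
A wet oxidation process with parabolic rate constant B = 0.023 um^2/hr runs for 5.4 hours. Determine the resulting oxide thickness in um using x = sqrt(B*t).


Step 1: Compute B*t = 0.023 * 5.4 = 0.1242
Step 2: x = sqrt(0.1242)
x = 0.352 um


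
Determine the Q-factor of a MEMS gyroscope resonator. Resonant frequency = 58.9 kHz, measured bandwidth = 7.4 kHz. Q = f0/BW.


Step 1: Q = f0 / bandwidth
Step 2: Q = 58.9 / 7.4
Q = 8.0


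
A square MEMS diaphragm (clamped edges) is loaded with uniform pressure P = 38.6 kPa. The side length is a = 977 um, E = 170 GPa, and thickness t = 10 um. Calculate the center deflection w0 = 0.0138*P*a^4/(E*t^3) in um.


Step 1: Convert pressure to compatible units (E is in GPa, so P in GPa).
P = 38.6 kPa = 38.6e-6 GPa
Step 2: Compute numerator: 0.0138 * P * a^4.
a^4 = 977^4 = 911125611841
numerator = 0.0138 * 38.6e-6 * 911125611841 = 4.853384e+05
Step 3: Compute denominator: E * t^3 = 170 * 10^3 = 170000
Step 4: w0 = numerator / denominator = 4.853384e+05 / 170000 = 2.8549 um


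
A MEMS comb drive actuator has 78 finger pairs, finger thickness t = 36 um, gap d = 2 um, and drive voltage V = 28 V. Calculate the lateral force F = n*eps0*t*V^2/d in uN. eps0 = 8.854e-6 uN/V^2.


Step 1: Parameters: n=78, eps0=8.854e-6 uN/V^2, t=36 um, V=28 V, d=2 um
Step 2: V^2 = 784
Step 3: F = 78 * 8.854e-6 * 36 * 784 / 2
F = 9.746 uN


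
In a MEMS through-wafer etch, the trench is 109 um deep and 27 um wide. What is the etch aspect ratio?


Step 1: AR = depth / width
Step 2: AR = 109 / 27
AR = 4.0


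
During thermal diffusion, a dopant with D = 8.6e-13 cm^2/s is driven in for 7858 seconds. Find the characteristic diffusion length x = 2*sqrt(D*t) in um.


Step 1: Compute D*t = 8.6e-13 * 7858 = 6.75788e-09 cm^2
Step 2: sqrt(D*t) = 8.22063e-05 cm
Step 3: x = 2 * 8.22063e-05 cm = 1.644126e-04 cm
Step 4: Convert to um (1 cm = 1e4 um): x = 1.644 um


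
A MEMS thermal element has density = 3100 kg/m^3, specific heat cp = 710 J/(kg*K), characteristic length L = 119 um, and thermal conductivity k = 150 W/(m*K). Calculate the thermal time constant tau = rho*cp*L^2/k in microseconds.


Step 1: Convert L to m: L = 119e-6 m
Step 2: L^2 = (119e-6)^2 = 1.4161e-08 m^2
Step 3: tau = 3100 * 710 * 1.4161e-08 / 150 = 2.0778907e-04 s
Step 4: Convert to microseconds (multiply by 1e6).
tau = 207.789 us


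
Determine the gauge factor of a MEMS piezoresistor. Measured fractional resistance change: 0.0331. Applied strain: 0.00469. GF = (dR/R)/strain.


Step 1: Identify values.
dR/R = 0.0331, strain = 0.00469
Step 2: GF = (dR/R) / strain = 0.0331 / 0.00469
GF = 7.1


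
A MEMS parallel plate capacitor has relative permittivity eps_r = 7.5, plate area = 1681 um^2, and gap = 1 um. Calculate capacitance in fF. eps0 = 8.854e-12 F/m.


Step 1: Convert area to m^2: A = 1681e-12 m^2
Step 2: Convert gap to m: d = 1e-6 m
Step 3: C = eps0 * eps_r * A / d
C = 8.854e-12 * 7.5 * 1681e-12 / 1e-6
Step 4: Convert to fF (multiply by 1e15).
C = 111.63 fF


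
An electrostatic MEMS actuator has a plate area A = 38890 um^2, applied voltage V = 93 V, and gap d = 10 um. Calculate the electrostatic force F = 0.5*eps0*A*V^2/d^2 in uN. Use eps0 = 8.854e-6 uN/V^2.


Step 1: Identify parameters.
eps0 = 8.854e-6 uN/V^2, A = 38890 um^2, V = 93 V, d = 10 um
Step 2: Compute V^2 = 93^2 = 8649
Step 3: Compute d^2 = 10^2 = 100
Step 4: F = 0.5 * 8.854e-6 * 38890 * 8649 / 100
F = 14.891 uN


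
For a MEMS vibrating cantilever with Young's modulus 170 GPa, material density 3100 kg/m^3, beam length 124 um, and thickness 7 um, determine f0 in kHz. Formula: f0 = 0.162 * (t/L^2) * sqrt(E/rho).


Step 1: Convert units to SI.
t_SI = 7e-6 m, L_SI = 124e-6 m
Step 2: Calculate sqrt(E/rho).
sqrt(170e9 / 3100) = 7405.32 m/s
Step 3: Compute f0.
f0 = 0.162 * 7e-6 / (124e-6)^2 * 7405.32 = 546152.0 Hz = 546.15 kHz


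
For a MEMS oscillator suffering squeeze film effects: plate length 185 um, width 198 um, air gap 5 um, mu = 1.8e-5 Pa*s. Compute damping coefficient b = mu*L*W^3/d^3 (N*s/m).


Step 1: Convert to SI.
L = 185e-6 m, W = 198e-6 m, d = 5e-6 m
Step 2: W^3 = (198e-6)^3 = 7.76e-12 m^3
Step 3: d^3 = (5e-6)^3 = 1.25e-16 m^3
Step 4: b = 1.8e-5 * 185e-6 * 7.76e-12 / 1.25e-16
b = 2.07e-04 N*s/m


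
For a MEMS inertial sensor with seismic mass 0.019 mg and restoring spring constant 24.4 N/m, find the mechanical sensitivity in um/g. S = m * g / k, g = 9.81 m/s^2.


Step 1: Convert mass: m = 0.019 mg = 1.90e-08 kg
Step 2: S = m * g / k = 1.90e-08 * 9.81 / 24.4
Step 3: S = 7.64e-09 m/g
Step 4: Convert to um/g: S = 0.008 um/g


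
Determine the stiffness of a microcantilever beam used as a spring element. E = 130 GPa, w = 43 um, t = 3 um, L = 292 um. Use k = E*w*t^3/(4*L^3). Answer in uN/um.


Step 1: Convert E to consistent units (1 GPa = 1000 uN/um^2).
E = 130 GPa = 130000 uN/um^2
Step 2: Compute t^3 = 3^3 = 27
Step 3: Compute L^3 = 292^3 = 24897088
Step 4: k = 130000 * 43 * 27 / (4 * 24897088)
k = 1.5155 uN/um


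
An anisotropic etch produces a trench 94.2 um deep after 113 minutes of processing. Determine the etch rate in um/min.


Step 1: Etch rate = depth / time
Step 2: rate = 94.2 / 113
rate = 0.834 um/min


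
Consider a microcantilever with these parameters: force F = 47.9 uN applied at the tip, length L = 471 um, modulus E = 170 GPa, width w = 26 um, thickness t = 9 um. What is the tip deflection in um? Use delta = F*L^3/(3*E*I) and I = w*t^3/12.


Step 1: Calculate the second moment of area.
I = w * t^3 / 12 = 26 * 9^3 / 12 = 1579.5 um^4
Step 2: Convert E to consistent units (1 GPa = 1000 uN/um^2).
E = 170 GPa = 170000 uN/um^2
Step 3: Calculate tip deflection.
delta = F * L^3 / (3 * E * I)
delta = 47.9 * 471^3 / (3 * 170000 * 1579.5)
delta = 6.2131 um


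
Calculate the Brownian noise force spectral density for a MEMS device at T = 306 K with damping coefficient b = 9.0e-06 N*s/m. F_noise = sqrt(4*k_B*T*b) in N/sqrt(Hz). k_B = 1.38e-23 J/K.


Step 1: Compute 4 * k_B * T * b
= 4 * 1.38e-23 * 306 * 9.0e-06
= 1.5202e-25 N^2/Hz
Step 2: F_noise = sqrt(1.5202e-25)
F_noise = 3.90e-13 N/sqrt(Hz)


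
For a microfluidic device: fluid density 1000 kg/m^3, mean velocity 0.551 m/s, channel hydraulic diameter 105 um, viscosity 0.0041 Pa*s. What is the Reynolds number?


Step 1: Convert Dh to meters: Dh = 105e-6 m
Step 2: Re = rho * v * Dh / mu
Re = 1000 * 0.551 * 105e-6 / 0.0041
Re = 14.111


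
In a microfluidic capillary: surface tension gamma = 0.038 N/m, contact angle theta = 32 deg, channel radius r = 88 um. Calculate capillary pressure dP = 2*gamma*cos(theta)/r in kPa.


Step 1: cos(32 deg) = 0.848
Step 2: Convert r to m: r = 88e-6 m
Step 3: dP = 2 * 0.038 * 0.848 / 88e-6 = 732.4 Pa
Step 4: Convert Pa to kPa (divide by 1000).
dP = 0.73 kPa


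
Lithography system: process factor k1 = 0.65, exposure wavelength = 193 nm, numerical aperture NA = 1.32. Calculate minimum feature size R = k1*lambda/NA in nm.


Step 1: Identify values: k1 = 0.65, lambda = 193 nm, NA = 1.32
Step 2: R = k1 * lambda / NA
R = 0.65 * 193 / 1.32
R = 95.0 nm


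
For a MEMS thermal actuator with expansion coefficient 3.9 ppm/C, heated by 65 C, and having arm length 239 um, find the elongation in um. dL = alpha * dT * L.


Step 1: Convert CTE: alpha = 3.9 ppm/C = 3.9e-6 /C
Step 2: dL = 3.9e-6 * 65 * 239
dL = 0.0606 um


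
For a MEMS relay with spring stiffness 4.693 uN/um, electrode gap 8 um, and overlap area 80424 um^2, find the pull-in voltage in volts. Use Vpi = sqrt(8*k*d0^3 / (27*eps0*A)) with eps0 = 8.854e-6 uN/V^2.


Step 1: Compute numerator: 8 * k * d0^3 = 8 * 4.693 * 8^3 = 19222.528
Step 2: Compute denominator: 27 * eps0 * A = 27 * 8.854e-6 * 80424 = 19.226001
Step 3: Vpi = sqrt(19222.528 / 19.226001)
Vpi = 31.62 V


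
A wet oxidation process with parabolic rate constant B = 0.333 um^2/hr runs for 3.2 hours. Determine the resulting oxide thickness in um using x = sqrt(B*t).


Step 1: Compute B*t = 0.333 * 3.2 = 1.0656
Step 2: x = sqrt(1.0656)
x = 1.032 um


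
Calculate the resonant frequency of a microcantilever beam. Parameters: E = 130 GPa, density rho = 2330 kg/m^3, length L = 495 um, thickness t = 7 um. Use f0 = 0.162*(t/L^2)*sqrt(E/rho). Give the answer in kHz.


Step 1: Convert units to SI.
t_SI = 7e-6 m, L_SI = 495e-6 m
Step 2: Calculate sqrt(E/rho).
sqrt(130e9 / 2330) = 7469.54 m/s
Step 3: Compute f0.
f0 = 0.162 * 7e-6 / (495e-6)^2 * 7469.54 = 34569.8 Hz = 34.57 kHz


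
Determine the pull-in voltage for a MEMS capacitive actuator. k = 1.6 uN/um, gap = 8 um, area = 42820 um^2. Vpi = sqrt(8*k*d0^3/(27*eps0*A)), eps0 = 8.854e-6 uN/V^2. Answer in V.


Step 1: Compute numerator: 8 * k * d0^3 = 8 * 1.6 * 8^3 = 6553.6
Step 2: Compute denominator: 27 * eps0 * A = 27 * 8.854e-6 * 42820 = 10.236464
Step 3: Vpi = sqrt(6553.6 / 10.236464)
Vpi = 25.3 V


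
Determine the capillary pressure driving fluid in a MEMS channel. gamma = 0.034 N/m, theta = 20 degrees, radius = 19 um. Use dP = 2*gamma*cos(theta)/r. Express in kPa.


Step 1: cos(20 deg) = 0.9397
Step 2: Convert r to m: r = 19e-6 m
Step 3: dP = 2 * 0.034 * 0.9397 / 19e-6 = 3363.1 Pa
Step 4: Convert Pa to kPa (divide by 1000).
dP = 3.36 kPa


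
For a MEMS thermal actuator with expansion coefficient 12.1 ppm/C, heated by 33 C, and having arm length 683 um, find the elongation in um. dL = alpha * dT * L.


Step 1: Convert CTE: alpha = 12.1 ppm/C = 12.1e-6 /C
Step 2: dL = 12.1e-6 * 33 * 683
dL = 0.2727 um


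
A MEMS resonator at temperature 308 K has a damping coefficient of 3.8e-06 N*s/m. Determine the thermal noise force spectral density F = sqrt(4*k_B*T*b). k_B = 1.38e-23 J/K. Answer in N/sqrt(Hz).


Step 1: Compute 4 * k_B * T * b
= 4 * 1.38e-23 * 308 * 3.8e-06
= 6.4606e-26 N^2/Hz
Step 2: F_noise = sqrt(6.4606e-26)
F_noise = 2.54e-13 N/sqrt(Hz)


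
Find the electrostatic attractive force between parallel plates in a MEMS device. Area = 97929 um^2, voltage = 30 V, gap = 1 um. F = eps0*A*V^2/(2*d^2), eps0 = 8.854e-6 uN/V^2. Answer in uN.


Step 1: Identify parameters.
eps0 = 8.854e-6 uN/V^2, A = 97929 um^2, V = 30 V, d = 1 um
Step 2: Compute V^2 = 30^2 = 900
Step 3: Compute d^2 = 1^2 = 1
Step 4: F = 0.5 * 8.854e-6 * 97929 * 900 / 1
F = 390.179 uN


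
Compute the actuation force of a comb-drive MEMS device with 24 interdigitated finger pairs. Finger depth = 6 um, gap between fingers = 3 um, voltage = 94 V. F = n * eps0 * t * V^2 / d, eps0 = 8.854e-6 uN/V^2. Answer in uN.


Step 1: Parameters: n=24, eps0=8.854e-6 uN/V^2, t=6 um, V=94 V, d=3 um
Step 2: V^2 = 8836
Step 3: F = 24 * 8.854e-6 * 6 * 8836 / 3
F = 3.755 uN


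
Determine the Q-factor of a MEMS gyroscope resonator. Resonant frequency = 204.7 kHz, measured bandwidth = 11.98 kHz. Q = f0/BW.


Step 1: Q = f0 / bandwidth
Step 2: Q = 204.7 / 11.98
Q = 17.1


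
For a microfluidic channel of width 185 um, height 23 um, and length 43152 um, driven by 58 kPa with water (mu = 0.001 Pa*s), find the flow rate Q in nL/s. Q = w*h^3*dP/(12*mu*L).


Step 1: Convert all dimensions to SI (meters).
w = 185e-6 m, h = 23e-6 m, L = 43152e-6 m, dP = 58e3 Pa
Step 2: Q = w * h^3 * dP / (12 * mu * L)
Q = 185e-6 * (23e-6)^3 * 58e3 / (12 * 0.001 * 43152e-6) = 2.5211638e-10 m^3/s
Step 3: Convert Q from m^3/s to nL/s (1 m^3 = 1e12 nL, so multiply by 1e12).
Q = 252.116 nL/s


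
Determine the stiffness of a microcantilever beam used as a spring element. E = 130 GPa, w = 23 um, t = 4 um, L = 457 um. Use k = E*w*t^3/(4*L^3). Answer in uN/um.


Step 1: Convert E to consistent units (1 GPa = 1000 uN/um^2).
E = 130 GPa = 130000 uN/um^2
Step 2: Compute t^3 = 4^3 = 64
Step 3: Compute L^3 = 457^3 = 95443993
Step 4: k = 130000 * 23 * 64 / (4 * 95443993)
k = 0.5012 uN/um


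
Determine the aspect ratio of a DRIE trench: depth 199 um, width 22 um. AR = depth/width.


Step 1: AR = depth / width
Step 2: AR = 199 / 22
AR = 9.0


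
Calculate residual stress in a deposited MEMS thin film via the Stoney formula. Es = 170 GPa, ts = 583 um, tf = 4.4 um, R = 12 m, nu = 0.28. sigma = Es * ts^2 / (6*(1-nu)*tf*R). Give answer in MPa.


Step 1: Compute numerator: Es * ts^2 = 170 * 583^2 = 57781130 (GPa*um^2)
Step 2: Compute denominator (R in um): 6*(1-nu)*tf*R = 6*0.72*4.4*12e6 = 228096000.0 (um^2)
Step 3: sigma (GPa) = 57781130 / 228096000.0 = 2.53319e-01 GPa
Step 4: Convert to MPa (x1000): sigma = 253.3 MPa


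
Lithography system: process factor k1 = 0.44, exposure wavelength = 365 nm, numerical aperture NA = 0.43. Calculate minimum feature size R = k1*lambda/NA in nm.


Step 1: Identify values: k1 = 0.44, lambda = 365 nm, NA = 0.43
Step 2: R = k1 * lambda / NA
R = 0.44 * 365 / 0.43
R = 373.5 nm


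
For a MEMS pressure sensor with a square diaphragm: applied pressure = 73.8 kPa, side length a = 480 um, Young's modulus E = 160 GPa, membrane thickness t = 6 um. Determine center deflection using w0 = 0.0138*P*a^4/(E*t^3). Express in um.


Step 1: Convert pressure to compatible units (E is in GPa, so P in GPa).
P = 73.8 kPa = 73.8e-6 GPa
Step 2: Compute numerator: 0.0138 * P * a^4.
a^4 = 480^4 = 53084160000
numerator = 0.0138 * 73.8e-6 * 53084160000 = 5.406303e+04
Step 3: Compute denominator: E * t^3 = 160 * 6^3 = 34560
Step 4: w0 = numerator / denominator = 5.406303e+04 / 34560 = 1.5643 um


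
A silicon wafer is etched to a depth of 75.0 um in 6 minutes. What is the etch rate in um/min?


Step 1: Etch rate = depth / time
Step 2: rate = 75.0 / 6
rate = 12.5 um/min


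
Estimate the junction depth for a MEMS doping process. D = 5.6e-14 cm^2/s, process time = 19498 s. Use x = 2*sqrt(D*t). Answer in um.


Step 1: Compute D*t = 5.6e-14 * 19498 = 1.091888e-09 cm^2
Step 2: sqrt(D*t) = 3.3044e-05 cm
Step 3: x = 2 * 3.3044e-05 cm = 6.6088e-05 cm
Step 4: Convert to um (1 cm = 1e4 um): x = 0.661 um


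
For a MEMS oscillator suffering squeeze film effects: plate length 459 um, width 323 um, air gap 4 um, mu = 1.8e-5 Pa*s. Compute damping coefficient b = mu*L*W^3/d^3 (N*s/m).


Step 1: Convert to SI.
L = 459e-6 m, W = 323e-6 m, d = 4e-6 m
Step 2: W^3 = (323e-6)^3 = 3.37e-11 m^3
Step 3: d^3 = (4e-6)^3 = 6.40e-17 m^3
Step 4: b = 1.8e-5 * 459e-6 * 3.37e-11 / 6.40e-17
b = 4.35e-03 N*s/m


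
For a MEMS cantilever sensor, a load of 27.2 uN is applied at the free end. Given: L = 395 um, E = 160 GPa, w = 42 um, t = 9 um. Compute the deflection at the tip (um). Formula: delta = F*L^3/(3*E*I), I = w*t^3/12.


Step 1: Calculate the second moment of area.
I = w * t^3 / 12 = 42 * 9^3 / 12 = 2551.5 um^4
Step 2: Convert E to consistent units (1 GPa = 1000 uN/um^2).
E = 160 GPa = 160000 uN/um^2
Step 3: Calculate tip deflection.
delta = F * L^3 / (3 * E * I)
delta = 27.2 * 395^3 / (3 * 160000 * 2551.5)
delta = 1.3687 um


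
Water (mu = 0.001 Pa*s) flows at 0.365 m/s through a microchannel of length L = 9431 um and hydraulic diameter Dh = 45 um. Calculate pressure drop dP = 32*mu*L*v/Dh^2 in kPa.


Step 1: Convert to SI: L = 9431e-6 m, Dh = 45e-6 m
Step 2: dP = 32 * 0.001 * 9431e-6 * 0.365 / (45e-6)^2
Step 3: dP = 54397.08 Pa
Step 4: Convert to kPa: dP = 54.4 kPa


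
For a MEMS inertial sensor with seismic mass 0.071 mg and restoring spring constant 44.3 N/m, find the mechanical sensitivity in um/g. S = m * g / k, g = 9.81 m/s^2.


Step 1: Convert mass: m = 0.071 mg = 7.10e-08 kg
Step 2: S = m * g / k = 7.10e-08 * 9.81 / 44.3
Step 3: S = 1.57e-08 m/g
Step 4: Convert to um/g: S = 0.016 um/g


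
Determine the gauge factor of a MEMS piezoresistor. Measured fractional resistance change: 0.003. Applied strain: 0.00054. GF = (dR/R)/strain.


Step 1: Identify values.
dR/R = 0.003, strain = 0.00054
Step 2: GF = (dR/R) / strain = 0.003 / 0.00054
GF = 5.6


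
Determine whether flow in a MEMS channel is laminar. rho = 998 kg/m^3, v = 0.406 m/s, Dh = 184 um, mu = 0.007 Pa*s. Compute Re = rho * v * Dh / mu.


Step 1: Convert Dh to meters: Dh = 184e-6 m
Step 2: Re = rho * v * Dh / mu
Re = 998 * 0.406 * 184e-6 / 0.007
Re = 10.651
Since Re = 10.651 is below ~2300, the flow is laminar.


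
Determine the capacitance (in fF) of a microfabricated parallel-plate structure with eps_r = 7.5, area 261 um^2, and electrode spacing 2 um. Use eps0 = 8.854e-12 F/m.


Step 1: Convert area to m^2: A = 261e-12 m^2
Step 2: Convert gap to m: d = 2e-6 m
Step 3: C = eps0 * eps_r * A / d
C = 8.854e-12 * 7.5 * 261e-12 / 2e-6
Step 4: Convert to fF (multiply by 1e15).
C = 8.67 fF


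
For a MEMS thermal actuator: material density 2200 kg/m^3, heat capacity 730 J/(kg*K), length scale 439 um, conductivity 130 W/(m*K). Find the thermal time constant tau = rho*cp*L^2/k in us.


Step 1: Convert L to m: L = 439e-6 m
Step 2: L^2 = (439e-6)^2 = 1.92721e-07 m^2
Step 3: tau = 2200 * 730 * 1.92721e-07 / 130 = 2.38084558e-03 s
Step 4: Convert to microseconds (multiply by 1e6).
tau = 2380.846 us


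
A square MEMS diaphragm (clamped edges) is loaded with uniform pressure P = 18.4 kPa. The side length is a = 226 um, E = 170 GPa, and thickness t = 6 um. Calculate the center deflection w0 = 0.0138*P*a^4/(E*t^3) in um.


Step 1: Convert pressure to compatible units (E is in GPa, so P in GPa).
P = 18.4 kPa = 18.4e-6 GPa
Step 2: Compute numerator: 0.0138 * P * a^4.
a^4 = 226^4 = 2608757776
numerator = 0.0138 * 18.4e-6 * 2608757776 = 6.624e+02
Step 3: Compute denominator: E * t^3 = 170 * 6^3 = 36720
Step 4: w0 = numerator / denominator = 6.624e+02 / 36720 = 0.018 um


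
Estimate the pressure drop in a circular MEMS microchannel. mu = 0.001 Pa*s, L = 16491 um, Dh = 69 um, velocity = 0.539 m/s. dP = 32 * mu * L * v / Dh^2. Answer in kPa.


Step 1: Convert to SI: L = 16491e-6 m, Dh = 69e-6 m
Step 2: dP = 32 * 0.001 * 16491e-6 * 0.539 / (69e-6)^2
Step 3: dP = 59743.07 Pa
Step 4: Convert to kPa: dP = 59.74 kPa


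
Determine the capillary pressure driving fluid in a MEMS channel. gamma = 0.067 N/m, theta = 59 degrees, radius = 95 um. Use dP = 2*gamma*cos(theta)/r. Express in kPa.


Step 1: cos(59 deg) = 0.515
Step 2: Convert r to m: r = 95e-6 m
Step 3: dP = 2 * 0.067 * 0.515 / 95e-6 = 726.4 Pa
Step 4: Convert Pa to kPa (divide by 1000).
dP = 0.73 kPa


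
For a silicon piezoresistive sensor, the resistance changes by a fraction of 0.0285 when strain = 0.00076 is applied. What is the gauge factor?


Step 1: Identify values.
dR/R = 0.0285, strain = 0.00076
Step 2: GF = (dR/R) / strain = 0.0285 / 0.00076
GF = 37.5


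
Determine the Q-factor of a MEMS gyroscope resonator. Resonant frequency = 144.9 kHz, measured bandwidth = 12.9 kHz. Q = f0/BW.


Step 1: Q = f0 / bandwidth
Step 2: Q = 144.9 / 12.9
Q = 11.2


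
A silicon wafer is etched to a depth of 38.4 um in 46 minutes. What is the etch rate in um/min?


Step 1: Etch rate = depth / time
Step 2: rate = 38.4 / 46
rate = 0.835 um/min


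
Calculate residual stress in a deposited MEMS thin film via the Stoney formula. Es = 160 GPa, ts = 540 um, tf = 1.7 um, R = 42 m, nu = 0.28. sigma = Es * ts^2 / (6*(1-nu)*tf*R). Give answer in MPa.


Step 1: Compute numerator: Es * ts^2 = 160 * 540^2 = 46656000 (GPa*um^2)
Step 2: Compute denominator (R in um): 6*(1-nu)*tf*R = 6*0.72*1.7*42e6 = 308448000.0 (um^2)
Step 3: sigma (GPa) = 46656000 / 308448000.0 = 1.51261e-01 GPa
Step 4: Convert to MPa (x1000): sigma = 151.3 MPa


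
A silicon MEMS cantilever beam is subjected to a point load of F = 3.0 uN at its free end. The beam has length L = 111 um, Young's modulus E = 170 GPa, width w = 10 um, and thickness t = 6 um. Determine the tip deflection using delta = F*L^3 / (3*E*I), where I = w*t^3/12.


Step 1: Calculate the second moment of area.
I = w * t^3 / 12 = 10 * 6^3 / 12 = 180.0 um^4
Step 2: Convert E to consistent units (1 GPa = 1000 uN/um^2).
E = 170 GPa = 170000 uN/um^2
Step 3: Calculate tip deflection.
delta = F * L^3 / (3 * E * I)
delta = 3.0 * 111^3 / (3 * 170000 * 180.0)
delta = 0.0447 um


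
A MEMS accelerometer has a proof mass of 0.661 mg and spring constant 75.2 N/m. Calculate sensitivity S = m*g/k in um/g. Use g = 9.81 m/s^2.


Step 1: Convert mass: m = 0.661 mg = 6.61e-07 kg
Step 2: S = m * g / k = 6.61e-07 * 9.81 / 75.2
Step 3: S = 8.62e-08 m/g
Step 4: Convert to um/g: S = 0.086 um/g


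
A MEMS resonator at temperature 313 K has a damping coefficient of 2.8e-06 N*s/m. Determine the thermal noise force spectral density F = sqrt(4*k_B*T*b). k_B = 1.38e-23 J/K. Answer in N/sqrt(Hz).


Step 1: Compute 4 * k_B * T * b
= 4 * 1.38e-23 * 313 * 2.8e-06
= 4.8377e-26 N^2/Hz
Step 2: F_noise = sqrt(4.8377e-26)
F_noise = 2.20e-13 N/sqrt(Hz)


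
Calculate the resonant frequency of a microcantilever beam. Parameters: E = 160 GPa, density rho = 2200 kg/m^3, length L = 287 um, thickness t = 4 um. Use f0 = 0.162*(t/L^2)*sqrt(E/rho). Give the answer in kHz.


Step 1: Convert units to SI.
t_SI = 4e-6 m, L_SI = 287e-6 m
Step 2: Calculate sqrt(E/rho).
sqrt(160e9 / 2200) = 8528.03 m/s
Step 3: Compute f0.
f0 = 0.162 * 4e-6 / (287e-6)^2 * 8528.03 = 67090.3 Hz = 67.09 kHz


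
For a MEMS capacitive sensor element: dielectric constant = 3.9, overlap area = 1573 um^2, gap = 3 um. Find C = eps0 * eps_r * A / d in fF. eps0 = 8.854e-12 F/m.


Step 1: Convert area to m^2: A = 1573e-12 m^2
Step 2: Convert gap to m: d = 3e-6 m
Step 3: C = eps0 * eps_r * A / d
C = 8.854e-12 * 3.9 * 1573e-12 / 3e-6
Step 4: Convert to fF (multiply by 1e15).
C = 18.11 fF


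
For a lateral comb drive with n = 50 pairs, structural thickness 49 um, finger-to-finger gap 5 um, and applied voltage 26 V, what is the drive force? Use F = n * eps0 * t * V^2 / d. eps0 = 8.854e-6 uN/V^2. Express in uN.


Step 1: Parameters: n=50, eps0=8.854e-6 uN/V^2, t=49 um, V=26 V, d=5 um
Step 2: V^2 = 676
Step 3: F = 50 * 8.854e-6 * 49 * 676 / 5
F = 2.933 uN


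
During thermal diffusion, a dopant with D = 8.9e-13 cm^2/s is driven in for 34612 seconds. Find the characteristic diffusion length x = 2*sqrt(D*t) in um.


Step 1: Compute D*t = 8.9e-13 * 34612 = 3.080468e-08 cm^2
Step 2: sqrt(D*t) = 1.7551e-04 cm
Step 3: x = 2 * 1.7551e-04 cm = 3.5102e-04 cm
Step 4: Convert to um (1 cm = 1e4 um): x = 3.51 um


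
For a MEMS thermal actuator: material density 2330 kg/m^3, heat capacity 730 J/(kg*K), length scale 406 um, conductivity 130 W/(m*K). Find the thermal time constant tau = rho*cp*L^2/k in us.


Step 1: Convert L to m: L = 406e-6 m
Step 2: L^2 = (406e-6)^2 = 1.64836e-07 m^2
Step 3: tau = 2330 * 730 * 1.64836e-07 / 130 = 2.15668886e-03 s
Step 4: Convert to microseconds (multiply by 1e6).
tau = 2156.689 us


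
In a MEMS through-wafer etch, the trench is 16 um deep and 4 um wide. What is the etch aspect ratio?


Step 1: AR = depth / width
Step 2: AR = 16 / 4
AR = 4.0


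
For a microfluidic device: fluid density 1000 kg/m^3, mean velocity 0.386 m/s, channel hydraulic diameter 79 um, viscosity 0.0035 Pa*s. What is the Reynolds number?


Step 1: Convert Dh to meters: Dh = 79e-6 m
Step 2: Re = rho * v * Dh / mu
Re = 1000 * 0.386 * 79e-6 / 0.0035
Re = 8.713


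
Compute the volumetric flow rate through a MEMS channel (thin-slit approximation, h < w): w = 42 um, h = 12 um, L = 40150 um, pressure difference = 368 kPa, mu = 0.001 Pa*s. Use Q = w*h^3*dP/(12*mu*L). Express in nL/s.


Step 1: Convert all dimensions to SI (meters).
w = 42e-6 m, h = 12e-6 m, L = 40150e-6 m, dP = 368e3 Pa
Step 2: Q = w * h^3 * dP / (12 * mu * L)
Q = 42e-6 * (12e-6)^3 * 368e3 / (12 * 0.001 * 40150e-6) = 5.543372e-11 m^3/s
Step 3: Convert Q from m^3/s to nL/s (1 m^3 = 1e12 nL, so multiply by 1e12).
Q = 55.434 nL/s


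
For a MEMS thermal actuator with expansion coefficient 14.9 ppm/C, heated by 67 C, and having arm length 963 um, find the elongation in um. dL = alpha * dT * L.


Step 1: Convert CTE: alpha = 14.9 ppm/C = 14.9e-6 /C
Step 2: dL = 14.9e-6 * 67 * 963
dL = 0.9614 um


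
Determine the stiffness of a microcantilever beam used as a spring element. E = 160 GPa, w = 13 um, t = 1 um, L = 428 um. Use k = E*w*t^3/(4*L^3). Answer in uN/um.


Step 1: Convert E to consistent units (1 GPa = 1000 uN/um^2).
E = 160 GPa = 160000 uN/um^2
Step 2: Compute t^3 = 1^3 = 1
Step 3: Compute L^3 = 428^3 = 78402752
Step 4: k = 160000 * 13 * 1 / (4 * 78402752)
k = 0.0066 uN/um


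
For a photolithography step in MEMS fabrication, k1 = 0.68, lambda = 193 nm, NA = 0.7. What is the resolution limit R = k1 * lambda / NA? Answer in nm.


Step 1: Identify values: k1 = 0.68, lambda = 193 nm, NA = 0.7
Step 2: R = k1 * lambda / NA
R = 0.68 * 193 / 0.7
R = 187.5 nm


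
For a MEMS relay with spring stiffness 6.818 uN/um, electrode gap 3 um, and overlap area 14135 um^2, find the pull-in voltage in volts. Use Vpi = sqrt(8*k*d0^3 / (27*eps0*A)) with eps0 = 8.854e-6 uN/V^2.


Step 1: Compute numerator: 8 * k * d0^3 = 8 * 6.818 * 3^3 = 1472.688
Step 2: Compute denominator: 27 * eps0 * A = 27 * 8.854e-6 * 14135 = 3.379085
Step 3: Vpi = sqrt(1472.688 / 3.379085)
Vpi = 20.88 V


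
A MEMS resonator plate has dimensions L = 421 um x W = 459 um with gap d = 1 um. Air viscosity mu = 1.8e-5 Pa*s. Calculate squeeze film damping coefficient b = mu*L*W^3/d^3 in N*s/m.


Step 1: Convert to SI.
L = 421e-6 m, W = 459e-6 m, d = 1e-6 m
Step 2: W^3 = (459e-6)^3 = 9.67e-11 m^3
Step 3: d^3 = (1e-6)^3 = 1.00e-18 m^3
Step 4: b = 1.8e-5 * 421e-6 * 9.67e-11 / 1.00e-18
b = 7.33e-01 N*s/m


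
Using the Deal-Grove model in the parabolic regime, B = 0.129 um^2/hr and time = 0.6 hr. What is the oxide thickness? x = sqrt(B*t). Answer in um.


Step 1: Compute B*t = 0.129 * 0.6 = 0.0774
Step 2: x = sqrt(0.0774)
x = 0.278 um


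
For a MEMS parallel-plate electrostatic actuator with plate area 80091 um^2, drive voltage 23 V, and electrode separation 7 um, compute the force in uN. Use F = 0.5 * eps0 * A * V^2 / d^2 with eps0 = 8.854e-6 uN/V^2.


Step 1: Identify parameters.
eps0 = 8.854e-6 uN/V^2, A = 80091 um^2, V = 23 V, d = 7 um
Step 2: Compute V^2 = 23^2 = 529
Step 3: Compute d^2 = 7^2 = 49
Step 4: F = 0.5 * 8.854e-6 * 80091 * 529 / 49
F = 3.828 uN


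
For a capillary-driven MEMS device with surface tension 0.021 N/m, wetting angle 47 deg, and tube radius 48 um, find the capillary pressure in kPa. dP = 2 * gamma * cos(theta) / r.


Step 1: cos(47 deg) = 0.682
Step 2: Convert r to m: r = 48e-6 m
Step 3: dP = 2 * 0.021 * 0.682 / 48e-6 = 596.8 Pa
Step 4: Convert Pa to kPa (divide by 1000).
dP = 0.6 kPa


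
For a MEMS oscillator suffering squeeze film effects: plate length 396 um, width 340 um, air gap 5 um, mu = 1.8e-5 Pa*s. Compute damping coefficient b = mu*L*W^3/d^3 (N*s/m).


Step 1: Convert to SI.
L = 396e-6 m, W = 340e-6 m, d = 5e-6 m
Step 2: W^3 = (340e-6)^3 = 3.93e-11 m^3
Step 3: d^3 = (5e-6)^3 = 1.25e-16 m^3
Step 4: b = 1.8e-5 * 396e-6 * 3.93e-11 / 1.25e-16
b = 2.24e-03 N*s/m


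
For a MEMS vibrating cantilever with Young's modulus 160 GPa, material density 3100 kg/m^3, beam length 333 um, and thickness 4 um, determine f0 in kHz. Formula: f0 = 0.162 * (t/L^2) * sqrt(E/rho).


Step 1: Convert units to SI.
t_SI = 4e-6 m, L_SI = 333e-6 m
Step 2: Calculate sqrt(E/rho).
sqrt(160e9 / 3100) = 7184.21 m/s
Step 3: Compute f0.
f0 = 0.162 * 4e-6 / (333e-6)^2 * 7184.21 = 41982.2 Hz = 41.98 kHz


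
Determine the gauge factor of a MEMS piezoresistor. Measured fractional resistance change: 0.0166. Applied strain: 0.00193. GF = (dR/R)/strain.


Step 1: Identify values.
dR/R = 0.0166, strain = 0.00193
Step 2: GF = (dR/R) / strain = 0.0166 / 0.00193
GF = 8.6


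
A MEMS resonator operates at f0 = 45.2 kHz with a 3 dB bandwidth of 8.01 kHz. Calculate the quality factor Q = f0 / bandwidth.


Step 1: Q = f0 / bandwidth
Step 2: Q = 45.2 / 8.01
Q = 5.6


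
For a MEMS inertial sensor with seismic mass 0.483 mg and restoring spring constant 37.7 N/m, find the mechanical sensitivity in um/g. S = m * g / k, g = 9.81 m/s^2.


Step 1: Convert mass: m = 0.483 mg = 4.83e-07 kg
Step 2: S = m * g / k = 4.83e-07 * 9.81 / 37.7
Step 3: S = 1.26e-07 m/g
Step 4: Convert to um/g: S = 0.126 um/g


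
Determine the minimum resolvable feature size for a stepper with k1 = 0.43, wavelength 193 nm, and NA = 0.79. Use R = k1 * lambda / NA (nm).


Step 1: Identify values: k1 = 0.43, lambda = 193 nm, NA = 0.79
Step 2: R = k1 * lambda / NA
R = 0.43 * 193 / 0.79
R = 105.1 nm


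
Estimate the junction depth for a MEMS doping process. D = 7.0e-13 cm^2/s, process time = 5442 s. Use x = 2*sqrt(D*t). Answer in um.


Step 1: Compute D*t = 7.0e-13 * 5442 = 3.8094e-09 cm^2
Step 2: sqrt(D*t) = 6.17203e-05 cm
Step 3: x = 2 * 6.17203e-05 cm = 1.234406e-04 cm
Step 4: Convert to um (1 cm = 1e4 um): x = 1.234 um


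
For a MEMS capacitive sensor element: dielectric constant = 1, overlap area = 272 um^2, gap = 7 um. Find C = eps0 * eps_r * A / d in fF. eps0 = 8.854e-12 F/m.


Step 1: Convert area to m^2: A = 272e-12 m^2
Step 2: Convert gap to m: d = 7e-6 m
Step 3: C = eps0 * eps_r * A / d
C = 8.854e-12 * 1 * 272e-12 / 7e-6
Step 4: Convert to fF (multiply by 1e15).
C = 0.34 fF


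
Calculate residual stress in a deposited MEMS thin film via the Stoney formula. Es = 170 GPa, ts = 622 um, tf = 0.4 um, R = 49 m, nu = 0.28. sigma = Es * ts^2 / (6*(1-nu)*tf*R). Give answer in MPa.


Step 1: Compute numerator: Es * ts^2 = 170 * 622^2 = 65770280 (GPa*um^2)
Step 2: Compute denominator (R in um): 6*(1-nu)*tf*R = 6*0.72*0.4*49e6 = 84672000.0 (um^2)
Step 3: sigma (GPa) = 65770280 / 84672000.0 = 7.76765e-01 GPa
Step 4: Convert to MPa (x1000): sigma = 776.8 MPa


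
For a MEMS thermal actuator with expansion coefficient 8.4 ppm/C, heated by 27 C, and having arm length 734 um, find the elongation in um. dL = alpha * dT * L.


Step 1: Convert CTE: alpha = 8.4 ppm/C = 8.4e-6 /C
Step 2: dL = 8.4e-6 * 27 * 734
dL = 0.1665 um


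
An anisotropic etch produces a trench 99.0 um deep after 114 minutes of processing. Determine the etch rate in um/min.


Step 1: Etch rate = depth / time
Step 2: rate = 99.0 / 114
rate = 0.868 um/min


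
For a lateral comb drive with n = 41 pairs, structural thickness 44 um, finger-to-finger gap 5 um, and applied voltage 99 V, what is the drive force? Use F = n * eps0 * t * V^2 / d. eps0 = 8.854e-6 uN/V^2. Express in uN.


Step 1: Parameters: n=41, eps0=8.854e-6 uN/V^2, t=44 um, V=99 V, d=5 um
Step 2: V^2 = 9801
Step 3: F = 41 * 8.854e-6 * 44 * 9801 / 5
F = 31.31 uN


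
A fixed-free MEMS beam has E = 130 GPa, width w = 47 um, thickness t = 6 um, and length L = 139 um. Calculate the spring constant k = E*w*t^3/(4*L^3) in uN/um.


Step 1: Convert E to consistent units (1 GPa = 1000 uN/um^2).
E = 130 GPa = 130000 uN/um^2
Step 2: Compute t^3 = 6^3 = 216
Step 3: Compute L^3 = 139^3 = 2685619
Step 4: k = 130000 * 47 * 216 / (4 * 2685619)
k = 122.8544 uN/um


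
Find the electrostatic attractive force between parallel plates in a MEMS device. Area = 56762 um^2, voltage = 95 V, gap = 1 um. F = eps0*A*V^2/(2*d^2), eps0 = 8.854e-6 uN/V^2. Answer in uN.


Step 1: Identify parameters.
eps0 = 8.854e-6 uN/V^2, A = 56762 um^2, V = 95 V, d = 1 um
Step 2: Compute V^2 = 95^2 = 9025
Step 3: Compute d^2 = 1^2 = 1
Step 4: F = 0.5 * 8.854e-6 * 56762 * 9025 / 1
F = 2267.851 uN


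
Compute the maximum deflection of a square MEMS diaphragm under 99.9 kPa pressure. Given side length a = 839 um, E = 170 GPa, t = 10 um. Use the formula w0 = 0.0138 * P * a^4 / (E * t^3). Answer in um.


Step 1: Convert pressure to compatible units (E is in GPa, so P in GPa).
P = 99.9 kPa = 99.9e-6 GPa
Step 2: Compute numerator: 0.0138 * P * a^4.
a^4 = 839^4 = 495504774241
numerator = 0.0138 * 99.9e-6 * 495504774241 = 6.831128e+05
Step 3: Compute denominator: E * t^3 = 170 * 10^3 = 170000
Step 4: w0 = numerator / denominator = 6.831128e+05 / 170000 = 4.0183 um


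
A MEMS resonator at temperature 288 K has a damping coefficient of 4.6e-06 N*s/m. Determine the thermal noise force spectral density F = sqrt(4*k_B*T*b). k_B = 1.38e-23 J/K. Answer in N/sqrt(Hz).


Step 1: Compute 4 * k_B * T * b
= 4 * 1.38e-23 * 288 * 4.6e-06
= 7.3129e-26 N^2/Hz
Step 2: F_noise = sqrt(7.3129e-26)
F_noise = 2.70e-13 N/sqrt(Hz)


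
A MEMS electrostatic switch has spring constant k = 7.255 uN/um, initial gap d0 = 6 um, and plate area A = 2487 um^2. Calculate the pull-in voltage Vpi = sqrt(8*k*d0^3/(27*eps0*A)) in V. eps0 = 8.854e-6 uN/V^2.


Step 1: Compute numerator: 8 * k * d0^3 = 8 * 7.255 * 6^3 = 12536.64
Step 2: Compute denominator: 27 * eps0 * A = 27 * 8.854e-6 * 2487 = 0.594537
Step 3: Vpi = sqrt(12536.64 / 0.594537)
Vpi = 145.21 V


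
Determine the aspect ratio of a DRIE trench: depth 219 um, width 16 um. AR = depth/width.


Step 1: AR = depth / width
Step 2: AR = 219 / 16
AR = 13.7


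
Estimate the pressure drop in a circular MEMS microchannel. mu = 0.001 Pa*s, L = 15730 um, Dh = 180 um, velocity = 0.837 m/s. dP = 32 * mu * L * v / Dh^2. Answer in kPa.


Step 1: Convert to SI: L = 15730e-6 m, Dh = 180e-6 m
Step 2: dP = 32 * 0.001 * 15730e-6 * 0.837 / (180e-6)^2
Step 3: dP = 13003.47 Pa
Step 4: Convert to kPa: dP = 13.0 kPa


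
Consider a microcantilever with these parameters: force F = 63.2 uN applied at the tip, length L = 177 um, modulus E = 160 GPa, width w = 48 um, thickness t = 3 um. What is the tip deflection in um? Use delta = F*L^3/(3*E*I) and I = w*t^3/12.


Step 1: Calculate the second moment of area.
I = w * t^3 / 12 = 48 * 3^3 / 12 = 108.0 um^4
Step 2: Convert E to consistent units (1 GPa = 1000 uN/um^2).
E = 160 GPa = 160000 uN/um^2
Step 3: Calculate tip deflection.
delta = F * L^3 / (3 * E * I)
delta = 63.2 * 177^3 / (3 * 160000 * 108.0)
delta = 6.7604 um


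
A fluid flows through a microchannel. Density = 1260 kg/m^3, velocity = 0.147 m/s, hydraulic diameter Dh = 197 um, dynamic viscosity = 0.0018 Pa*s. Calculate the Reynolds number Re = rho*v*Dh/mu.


Step 1: Convert Dh to meters: Dh = 197e-6 m
Step 2: Re = rho * v * Dh / mu
Re = 1260 * 0.147 * 197e-6 / 0.0018
Re = 20.271


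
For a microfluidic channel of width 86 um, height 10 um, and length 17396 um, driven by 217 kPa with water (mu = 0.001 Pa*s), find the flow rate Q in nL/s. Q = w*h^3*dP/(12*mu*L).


Step 1: Convert all dimensions to SI (meters).
w = 86e-6 m, h = 10e-6 m, L = 17396e-6 m, dP = 217e3 Pa
Step 2: Q = w * h^3 * dP / (12 * mu * L)
Q = 86e-6 * (10e-6)^3 * 217e3 / (12 * 0.001 * 17396e-6) = 8.939795e-11 m^3/s
Step 3: Convert Q from m^3/s to nL/s (1 m^3 = 1e12 nL, so multiply by 1e12).
Q = 89.398 nL/s


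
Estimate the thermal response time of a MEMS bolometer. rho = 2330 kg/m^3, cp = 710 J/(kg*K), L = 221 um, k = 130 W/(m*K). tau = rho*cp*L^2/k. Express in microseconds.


Step 1: Convert L to m: L = 221e-6 m
Step 2: L^2 = (221e-6)^2 = 4.8841e-08 m^2
Step 3: tau = 2330 * 710 * 4.8841e-08 / 130 = 6.2152051e-04 s
Step 4: Convert to microseconds (multiply by 1e6).
tau = 621.521 us


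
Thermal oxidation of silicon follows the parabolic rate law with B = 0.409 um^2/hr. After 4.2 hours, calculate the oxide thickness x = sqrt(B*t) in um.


Step 1: Compute B*t = 0.409 * 4.2 = 1.7178
Step 2: x = sqrt(1.7178)
x = 1.311 um


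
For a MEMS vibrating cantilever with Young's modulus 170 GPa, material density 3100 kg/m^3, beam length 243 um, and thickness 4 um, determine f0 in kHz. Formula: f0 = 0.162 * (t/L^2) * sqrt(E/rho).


Step 1: Convert units to SI.
t_SI = 4e-6 m, L_SI = 243e-6 m
Step 2: Calculate sqrt(E/rho).
sqrt(170e9 / 3100) = 7405.32 m/s
Step 3: Compute f0.
f0 = 0.162 * 4e-6 / (243e-6)^2 * 7405.32 = 81265.5 Hz = 81.27 kHz


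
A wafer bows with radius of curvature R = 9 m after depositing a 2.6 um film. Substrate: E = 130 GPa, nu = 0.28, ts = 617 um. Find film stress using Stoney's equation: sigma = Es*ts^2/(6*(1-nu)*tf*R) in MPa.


Step 1: Compute numerator: Es * ts^2 = 130 * 617^2 = 49489570 (GPa*um^2)
Step 2: Compute denominator (R in um): 6*(1-nu)*tf*R = 6*0.72*2.6*9e6 = 101088000.0 (um^2)
Step 3: sigma (GPa) = 49489570 / 101088000.0 = 4.89569e-01 GPa
Step 4: Convert to MPa (x1000): sigma = 489.6 MPa


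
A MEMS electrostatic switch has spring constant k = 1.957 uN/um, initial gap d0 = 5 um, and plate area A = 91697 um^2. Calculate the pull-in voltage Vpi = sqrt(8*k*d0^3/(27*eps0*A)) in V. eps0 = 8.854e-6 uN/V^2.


Step 1: Compute numerator: 8 * k * d0^3 = 8 * 1.957 * 5^3 = 1957.0
Step 2: Compute denominator: 27 * eps0 * A = 27 * 8.854e-6 * 91697 = 21.920901
Step 3: Vpi = sqrt(1957.0 / 21.920901)
Vpi = 9.45 V


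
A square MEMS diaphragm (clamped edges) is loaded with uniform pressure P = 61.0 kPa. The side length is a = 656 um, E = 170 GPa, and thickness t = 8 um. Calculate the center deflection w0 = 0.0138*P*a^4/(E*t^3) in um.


Step 1: Convert pressure to compatible units (E is in GPa, so P in GPa).
P = 61.0 kPa = 61.0e-6 GPa
Step 2: Compute numerator: 0.0138 * P * a^4.
a^4 = 656^4 = 185189072896
numerator = 0.0138 * 61.0e-6 * 185189072896 = 1.55892e+05
Step 3: Compute denominator: E * t^3 = 170 * 8^3 = 87040
Step 4: w0 = numerator / denominator = 1.55892e+05 / 87040 = 1.791 um


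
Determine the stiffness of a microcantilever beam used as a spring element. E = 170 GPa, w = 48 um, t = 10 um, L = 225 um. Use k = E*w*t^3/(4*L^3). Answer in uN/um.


Step 1: Convert E to consistent units (1 GPa = 1000 uN/um^2).
E = 170 GPa = 170000 uN/um^2
Step 2: Compute t^3 = 10^3 = 1000
Step 3: Compute L^3 = 225^3 = 11390625
Step 4: k = 170000 * 48 * 1000 / (4 * 11390625)
k = 179.0947 uN/um


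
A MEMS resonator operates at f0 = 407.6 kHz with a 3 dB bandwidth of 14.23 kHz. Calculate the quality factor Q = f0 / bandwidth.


Step 1: Q = f0 / bandwidth
Step 2: Q = 407.6 / 14.23
Q = 28.6


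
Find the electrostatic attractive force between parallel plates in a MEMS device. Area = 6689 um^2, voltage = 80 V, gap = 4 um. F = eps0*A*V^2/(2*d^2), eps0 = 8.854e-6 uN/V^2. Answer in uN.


Step 1: Identify parameters.
eps0 = 8.854e-6 uN/V^2, A = 6689 um^2, V = 80 V, d = 4 um
Step 2: Compute V^2 = 80^2 = 6400
Step 3: Compute d^2 = 4^2 = 16
Step 4: F = 0.5 * 8.854e-6 * 6689 * 6400 / 16
F = 11.845 uN


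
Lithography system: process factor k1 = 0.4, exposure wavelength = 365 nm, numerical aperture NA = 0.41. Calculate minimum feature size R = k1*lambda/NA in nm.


Step 1: Identify values: k1 = 0.4, lambda = 365 nm, NA = 0.41
Step 2: R = k1 * lambda / NA
R = 0.4 * 365 / 0.41
R = 356.1 nm


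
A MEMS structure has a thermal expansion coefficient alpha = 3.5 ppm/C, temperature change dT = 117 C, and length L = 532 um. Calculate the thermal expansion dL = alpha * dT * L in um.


Step 1: Convert CTE: alpha = 3.5 ppm/C = 3.5e-6 /C
Step 2: dL = 3.5e-6 * 117 * 532
dL = 0.2179 um


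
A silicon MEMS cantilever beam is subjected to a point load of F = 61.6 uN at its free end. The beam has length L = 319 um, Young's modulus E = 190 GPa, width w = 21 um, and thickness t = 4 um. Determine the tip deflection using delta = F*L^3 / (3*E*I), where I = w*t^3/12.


Step 1: Calculate the second moment of area.
I = w * t^3 / 12 = 21 * 4^3 / 12 = 112.0 um^4
Step 2: Convert E to consistent units (1 GPa = 1000 uN/um^2).
E = 190 GPa = 190000 uN/um^2
Step 3: Calculate tip deflection.
delta = F * L^3 / (3 * E * I)
delta = 61.6 * 319^3 / (3 * 190000 * 112.0)
delta = 31.3227 um
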